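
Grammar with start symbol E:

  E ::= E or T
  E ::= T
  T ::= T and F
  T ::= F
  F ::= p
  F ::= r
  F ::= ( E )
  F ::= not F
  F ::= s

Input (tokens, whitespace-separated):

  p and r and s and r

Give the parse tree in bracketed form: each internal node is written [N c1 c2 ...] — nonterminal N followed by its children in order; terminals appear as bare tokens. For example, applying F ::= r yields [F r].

E
T
T and F
T and F and F
T and F and F and F
F and F and F and F
p and F and F and F
p and r and F and F
p and r and s and F
p and r and s and r

[E [T [T [T [T [F p]] and [F r]] and [F s]] and [F r]]]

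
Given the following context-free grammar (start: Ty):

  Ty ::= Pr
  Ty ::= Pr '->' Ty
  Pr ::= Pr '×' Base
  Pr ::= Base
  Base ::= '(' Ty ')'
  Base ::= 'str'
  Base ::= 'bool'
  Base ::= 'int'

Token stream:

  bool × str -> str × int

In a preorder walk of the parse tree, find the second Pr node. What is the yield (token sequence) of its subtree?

[Ty [Pr [Pr [Base bool]] × [Base str]] -> [Ty [Pr [Pr [Base str]] × [Base int]]]]

bool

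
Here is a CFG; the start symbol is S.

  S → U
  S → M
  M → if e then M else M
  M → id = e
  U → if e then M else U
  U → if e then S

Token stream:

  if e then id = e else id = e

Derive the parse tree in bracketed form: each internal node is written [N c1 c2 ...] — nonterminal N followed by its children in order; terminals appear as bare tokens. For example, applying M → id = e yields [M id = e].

S
M
if e then M else M
if e then id = e else M
if e then id = e else id = e

[S [M if e then [M id = e] else [M id = e]]]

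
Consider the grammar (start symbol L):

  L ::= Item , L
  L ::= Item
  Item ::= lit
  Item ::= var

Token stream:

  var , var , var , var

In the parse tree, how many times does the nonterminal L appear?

4

[L [Item var] , [L [Item var] , [L [Item var] , [L [Item var]]]]]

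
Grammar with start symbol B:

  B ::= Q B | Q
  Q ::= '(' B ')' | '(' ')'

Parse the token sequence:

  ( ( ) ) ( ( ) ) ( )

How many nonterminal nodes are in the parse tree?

10

[B [Q ( [B [Q ( )]] )] [B [Q ( [B [Q ( )]] )] [B [Q ( )]]]]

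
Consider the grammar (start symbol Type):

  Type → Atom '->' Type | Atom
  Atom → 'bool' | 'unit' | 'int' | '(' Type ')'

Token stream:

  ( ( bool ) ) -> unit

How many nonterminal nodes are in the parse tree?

8

[Type [Atom ( [Type [Atom ( [Type [Atom bool]] )]] )] -> [Type [Atom unit]]]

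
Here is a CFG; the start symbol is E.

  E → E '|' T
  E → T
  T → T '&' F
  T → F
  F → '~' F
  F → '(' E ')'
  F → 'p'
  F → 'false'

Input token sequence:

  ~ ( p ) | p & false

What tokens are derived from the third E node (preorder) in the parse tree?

[E [E [T [F ~ [F ( [E [T [F p]]] )]]]] | [T [T [F p]] & [F false]]]

p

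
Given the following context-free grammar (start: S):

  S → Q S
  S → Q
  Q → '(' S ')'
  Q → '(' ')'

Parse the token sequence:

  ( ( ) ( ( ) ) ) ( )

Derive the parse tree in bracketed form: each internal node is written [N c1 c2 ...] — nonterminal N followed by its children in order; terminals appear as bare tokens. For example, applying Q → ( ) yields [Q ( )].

S
Q S
( S ) S
( Q S ) S
( ( ) S ) S
( ( ) Q ) S
( ( ) ( S ) ) S
( ( ) ( Q ) ) S
( ( ) ( ( ) ) ) S
( ( ) ( ( ) ) ) Q
( ( ) ( ( ) ) ) ( )

[S [Q ( [S [Q ( )] [S [Q ( [S [Q ( )]] )]]] )] [S [Q ( )]]]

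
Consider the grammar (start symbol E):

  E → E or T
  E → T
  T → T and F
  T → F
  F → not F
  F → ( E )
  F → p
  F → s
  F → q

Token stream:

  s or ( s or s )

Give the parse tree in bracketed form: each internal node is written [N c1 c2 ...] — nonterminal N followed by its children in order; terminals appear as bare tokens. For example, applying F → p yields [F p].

[E [E [T [F s]]] or [T [F ( [E [E [T [F s]]] or [T [F s]]] )]]]

E
E or T
T or T
F or T
s or T
s or F
s or ( E )
s or ( E or T )
s or ( T or T )
s or ( F or T )
s or ( s or T )
s or ( s or F )
s or ( s or s )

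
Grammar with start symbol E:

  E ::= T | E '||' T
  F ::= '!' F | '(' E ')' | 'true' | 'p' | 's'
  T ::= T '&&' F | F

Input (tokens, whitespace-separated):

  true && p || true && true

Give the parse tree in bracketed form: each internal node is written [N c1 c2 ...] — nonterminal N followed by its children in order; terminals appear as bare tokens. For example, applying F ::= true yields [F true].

E
E || T
T || T
T && F || T
F && F || T
true && F || T
true && p || T
true && p || T && F
true && p || F && F
true && p || true && F
true && p || true && true

[E [E [T [T [F true]] && [F p]]] || [T [T [F true]] && [F true]]]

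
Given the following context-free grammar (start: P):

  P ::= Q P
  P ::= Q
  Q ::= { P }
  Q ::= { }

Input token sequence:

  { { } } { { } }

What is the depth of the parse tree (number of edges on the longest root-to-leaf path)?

5

[P [Q { [P [Q { }]] }] [P [Q { [P [Q { }]] }]]]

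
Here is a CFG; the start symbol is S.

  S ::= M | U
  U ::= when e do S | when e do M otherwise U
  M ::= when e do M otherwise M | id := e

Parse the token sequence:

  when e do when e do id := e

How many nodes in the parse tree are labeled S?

[S [U when e do [S [U when e do [S [M id := e]]]]]]

3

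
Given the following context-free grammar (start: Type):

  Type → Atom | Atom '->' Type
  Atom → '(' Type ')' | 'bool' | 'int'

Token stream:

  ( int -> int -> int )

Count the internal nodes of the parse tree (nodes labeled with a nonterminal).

[Type [Atom ( [Type [Atom int] -> [Type [Atom int] -> [Type [Atom int]]]] )]]

8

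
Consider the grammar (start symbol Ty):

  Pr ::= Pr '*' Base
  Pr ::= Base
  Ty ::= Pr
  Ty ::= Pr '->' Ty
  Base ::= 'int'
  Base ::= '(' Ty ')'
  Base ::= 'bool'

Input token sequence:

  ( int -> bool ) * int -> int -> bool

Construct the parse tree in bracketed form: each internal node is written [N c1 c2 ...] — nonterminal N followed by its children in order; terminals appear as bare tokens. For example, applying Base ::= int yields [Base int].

Ty
Pr -> Ty
Pr * Base -> Ty
Base * Base -> Ty
( Ty ) * Base -> Ty
( Pr -> Ty ) * Base -> Ty
( Base -> Ty ) * Base -> Ty
( int -> Ty ) * Base -> Ty
( int -> Pr ) * Base -> Ty
( int -> Base ) * Base -> Ty
( int -> bool ) * Base -> Ty
( int -> bool ) * int -> Ty
( int -> bool ) * int -> Pr -> Ty
( int -> bool ) * int -> Base -> Ty
( int -> bool ) * int -> int -> Ty
( int -> bool ) * int -> int -> Pr
( int -> bool ) * int -> int -> Base
( int -> bool ) * int -> int -> bool

[Ty [Pr [Pr [Base ( [Ty [Pr [Base int]] -> [Ty [Pr [Base bool]]]] )]] * [Base int]] -> [Ty [Pr [Base int]] -> [Ty [Pr [Base bool]]]]]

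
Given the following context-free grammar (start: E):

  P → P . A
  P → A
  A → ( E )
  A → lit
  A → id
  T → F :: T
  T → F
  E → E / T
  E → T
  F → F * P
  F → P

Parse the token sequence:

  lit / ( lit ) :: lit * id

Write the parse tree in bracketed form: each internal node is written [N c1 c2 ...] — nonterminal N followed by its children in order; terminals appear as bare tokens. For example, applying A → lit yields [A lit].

[E [E [T [F [P [A lit]]]]] / [T [F [P [A ( [E [T [F [P [A lit]]]]] )]]] :: [T [F [F [P [A lit]]] * [P [A id]]]]]]

E
E / T
T / T
F / T
P / T
A / T
lit / T
lit / F :: T
lit / P :: T
lit / A :: T
lit / ( E ) :: T
lit / ( T ) :: T
lit / ( F ) :: T
lit / ( P ) :: T
lit / ( A ) :: T
lit / ( lit ) :: T
lit / ( lit ) :: F
lit / ( lit ) :: F * P
lit / ( lit ) :: P * P
lit / ( lit ) :: A * P
lit / ( lit ) :: lit * P
lit / ( lit ) :: lit * A
lit / ( lit ) :: lit * id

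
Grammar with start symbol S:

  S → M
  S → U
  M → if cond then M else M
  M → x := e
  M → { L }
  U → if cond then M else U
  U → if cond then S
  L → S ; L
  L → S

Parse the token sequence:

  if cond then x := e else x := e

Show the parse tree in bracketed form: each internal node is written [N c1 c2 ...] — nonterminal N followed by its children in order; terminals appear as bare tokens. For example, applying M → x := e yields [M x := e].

S
M
if cond then M else M
if cond then x := e else M
if cond then x := e else x := e

[S [M if cond then [M x := e] else [M x := e]]]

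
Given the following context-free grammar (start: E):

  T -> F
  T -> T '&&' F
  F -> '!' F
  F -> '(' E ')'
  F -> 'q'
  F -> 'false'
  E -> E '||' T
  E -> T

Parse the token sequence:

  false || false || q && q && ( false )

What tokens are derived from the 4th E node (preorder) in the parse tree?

[E [E [E [T [F false]]] || [T [F false]]] || [T [T [T [F q]] && [F q]] && [F ( [E [T [F false]]] )]]]

false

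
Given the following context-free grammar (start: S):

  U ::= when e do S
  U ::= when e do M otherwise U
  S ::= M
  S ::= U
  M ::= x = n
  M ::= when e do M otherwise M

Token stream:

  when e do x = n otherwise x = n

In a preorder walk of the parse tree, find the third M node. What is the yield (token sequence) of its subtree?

[S [M when e do [M x = n] otherwise [M x = n]]]

x = n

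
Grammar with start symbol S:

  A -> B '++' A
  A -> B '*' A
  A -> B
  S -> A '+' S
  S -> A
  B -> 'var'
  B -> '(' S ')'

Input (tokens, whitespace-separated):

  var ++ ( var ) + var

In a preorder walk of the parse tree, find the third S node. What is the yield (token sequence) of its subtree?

[S [A [B var] ++ [A [B ( [S [A [B var]]] )]]] + [S [A [B var]]]]

var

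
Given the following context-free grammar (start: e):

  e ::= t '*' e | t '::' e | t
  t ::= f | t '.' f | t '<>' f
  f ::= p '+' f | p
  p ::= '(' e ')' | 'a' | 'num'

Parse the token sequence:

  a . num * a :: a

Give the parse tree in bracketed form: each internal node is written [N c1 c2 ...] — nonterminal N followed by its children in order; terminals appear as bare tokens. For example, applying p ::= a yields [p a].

e
t * e
t . f * e
f . f * e
p . f * e
a . f * e
a . p * e
a . num * e
a . num * t :: e
a . num * f :: e
a . num * p :: e
a . num * a :: e
a . num * a :: t
a . num * a :: f
a . num * a :: p
a . num * a :: a

[e [t [t [f [p a]]] . [f [p num]]] * [e [t [f [p a]]] :: [e [t [f [p a]]]]]]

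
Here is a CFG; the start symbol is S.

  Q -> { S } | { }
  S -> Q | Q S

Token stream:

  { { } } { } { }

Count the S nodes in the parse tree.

[S [Q { [S [Q { }]] }] [S [Q { }] [S [Q { }]]]]

4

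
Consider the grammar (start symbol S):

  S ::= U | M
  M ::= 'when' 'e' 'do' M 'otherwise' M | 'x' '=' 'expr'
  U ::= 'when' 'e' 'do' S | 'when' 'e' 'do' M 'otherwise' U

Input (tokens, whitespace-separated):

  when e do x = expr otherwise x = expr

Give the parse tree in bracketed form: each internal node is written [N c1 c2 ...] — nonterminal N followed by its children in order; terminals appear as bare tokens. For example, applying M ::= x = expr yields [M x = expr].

[S [M when e do [M x = expr] otherwise [M x = expr]]]

S
M
when e do M otherwise M
when e do x = expr otherwise M
when e do x = expr otherwise x = expr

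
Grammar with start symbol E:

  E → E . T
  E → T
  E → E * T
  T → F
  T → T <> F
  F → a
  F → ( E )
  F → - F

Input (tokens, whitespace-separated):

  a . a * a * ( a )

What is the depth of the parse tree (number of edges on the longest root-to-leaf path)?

6

[E [E [E [E [T [F a]]] . [T [F a]]] * [T [F a]]] * [T [F ( [E [T [F a]]] )]]]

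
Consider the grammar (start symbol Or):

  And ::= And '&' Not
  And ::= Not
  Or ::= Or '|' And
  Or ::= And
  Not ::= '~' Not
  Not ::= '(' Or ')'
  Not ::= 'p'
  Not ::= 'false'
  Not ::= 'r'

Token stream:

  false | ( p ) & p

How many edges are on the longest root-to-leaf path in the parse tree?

[Or [Or [And [Not false]]] | [And [And [Not ( [Or [And [Not p]]] )]] & [Not p]]]

7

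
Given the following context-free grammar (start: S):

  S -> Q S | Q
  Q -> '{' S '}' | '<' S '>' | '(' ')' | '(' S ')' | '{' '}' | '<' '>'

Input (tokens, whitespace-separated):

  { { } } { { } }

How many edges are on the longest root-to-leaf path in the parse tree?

[S [Q { [S [Q { }]] }] [S [Q { [S [Q { }]] }]]]

5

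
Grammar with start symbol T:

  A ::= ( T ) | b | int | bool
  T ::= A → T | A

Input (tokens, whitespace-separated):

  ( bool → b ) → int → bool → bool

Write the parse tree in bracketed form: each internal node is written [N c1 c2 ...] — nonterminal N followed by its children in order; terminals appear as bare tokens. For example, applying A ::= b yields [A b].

T
A → T
( T ) → T
( A → T ) → T
( bool → T ) → T
( bool → A ) → T
( bool → b ) → T
( bool → b ) → A → T
( bool → b ) → int → T
( bool → b ) → int → A → T
( bool → b ) → int → bool → T
( bool → b ) → int → bool → A
( bool → b ) → int → bool → bool

[T [A ( [T [A bool] → [T [A b]]] )] → [T [A int] → [T [A bool] → [T [A bool]]]]]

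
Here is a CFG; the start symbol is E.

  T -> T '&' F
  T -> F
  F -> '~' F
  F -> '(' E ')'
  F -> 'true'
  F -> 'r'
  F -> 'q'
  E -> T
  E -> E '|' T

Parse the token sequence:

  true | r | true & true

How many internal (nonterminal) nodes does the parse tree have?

11

[E [E [E [T [F true]]] | [T [F r]]] | [T [T [F true]] & [F true]]]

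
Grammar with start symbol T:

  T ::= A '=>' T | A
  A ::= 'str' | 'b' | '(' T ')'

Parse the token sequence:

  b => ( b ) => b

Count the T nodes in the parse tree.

[T [A b] => [T [A ( [T [A b]] )] => [T [A b]]]]

4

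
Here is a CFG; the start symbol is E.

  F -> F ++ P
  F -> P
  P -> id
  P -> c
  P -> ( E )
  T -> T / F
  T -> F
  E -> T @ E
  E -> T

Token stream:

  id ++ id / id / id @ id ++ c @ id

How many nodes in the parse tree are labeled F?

7

[E [T [T [T [F [F [P id]] ++ [P id]]] / [F [P id]]] / [F [P id]]] @ [E [T [F [F [P id]] ++ [P c]]] @ [E [T [F [P id]]]]]]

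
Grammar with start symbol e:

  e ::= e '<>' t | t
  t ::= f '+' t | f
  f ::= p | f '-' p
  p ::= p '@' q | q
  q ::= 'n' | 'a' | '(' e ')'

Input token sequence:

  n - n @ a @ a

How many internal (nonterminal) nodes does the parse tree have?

12

[e [t [f [f [p [q n]]] - [p [p [p [q n]] @ [q a]] @ [q a]]]]]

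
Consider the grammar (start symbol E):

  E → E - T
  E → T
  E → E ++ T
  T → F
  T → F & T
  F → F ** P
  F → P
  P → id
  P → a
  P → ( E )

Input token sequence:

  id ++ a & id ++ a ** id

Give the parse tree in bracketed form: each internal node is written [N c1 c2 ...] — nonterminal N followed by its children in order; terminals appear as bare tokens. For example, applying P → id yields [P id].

E
E ++ T
E ++ T ++ T
T ++ T ++ T
F ++ T ++ T
P ++ T ++ T
id ++ T ++ T
id ++ F & T ++ T
id ++ P & T ++ T
id ++ a & T ++ T
id ++ a & F ++ T
id ++ a & P ++ T
id ++ a & id ++ T
id ++ a & id ++ F
id ++ a & id ++ F ** P
id ++ a & id ++ P ** P
id ++ a & id ++ a ** P
id ++ a & id ++ a ** id

[E [E [E [T [F [P id]]]] ++ [T [F [P a]] & [T [F [P id]]]]] ++ [T [F [F [P a]] ** [P id]]]]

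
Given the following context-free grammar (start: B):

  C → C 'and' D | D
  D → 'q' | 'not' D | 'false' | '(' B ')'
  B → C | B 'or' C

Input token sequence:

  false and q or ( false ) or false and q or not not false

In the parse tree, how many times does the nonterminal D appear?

[B [B [B [B [C [C [D false]] and [D q]]] or [C [D ( [B [C [D false]]] )]]] or [C [C [D false]] and [D q]]] or [C [D not [D not [D false]]]]]

9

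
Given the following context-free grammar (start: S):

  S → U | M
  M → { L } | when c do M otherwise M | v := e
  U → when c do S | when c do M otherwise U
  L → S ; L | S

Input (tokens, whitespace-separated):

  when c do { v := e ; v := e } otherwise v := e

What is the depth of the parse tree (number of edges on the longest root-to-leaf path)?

7

[S [M when c do [M { [L [S [M v := e]] ; [L [S [M v := e]]]] }] otherwise [M v := e]]]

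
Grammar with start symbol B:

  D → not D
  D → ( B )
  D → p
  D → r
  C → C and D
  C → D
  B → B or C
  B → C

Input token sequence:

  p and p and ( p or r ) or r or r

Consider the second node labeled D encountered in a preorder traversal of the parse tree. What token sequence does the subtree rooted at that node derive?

p

[B [B [B [C [C [C [D p]] and [D p]] and [D ( [B [B [C [D p]]] or [C [D r]]] )]]] or [C [D r]]] or [C [D r]]]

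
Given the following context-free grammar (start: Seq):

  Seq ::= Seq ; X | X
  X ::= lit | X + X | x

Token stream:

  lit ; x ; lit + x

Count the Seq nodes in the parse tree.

3

[Seq [Seq [Seq [X lit]] ; [X x]] ; [X [X lit] + [X x]]]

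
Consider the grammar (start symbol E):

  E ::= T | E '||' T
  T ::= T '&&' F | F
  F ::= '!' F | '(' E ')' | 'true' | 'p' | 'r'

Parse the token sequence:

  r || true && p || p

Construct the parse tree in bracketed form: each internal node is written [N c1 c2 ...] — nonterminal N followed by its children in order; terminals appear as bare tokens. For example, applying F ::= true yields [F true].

E
E || T
E || T || T
T || T || T
F || T || T
r || T || T
r || T && F || T
r || F && F || T
r || true && F || T
r || true && p || T
r || true && p || F
r || true && p || p

[E [E [E [T [F r]]] || [T [T [F true]] && [F p]]] || [T [F p]]]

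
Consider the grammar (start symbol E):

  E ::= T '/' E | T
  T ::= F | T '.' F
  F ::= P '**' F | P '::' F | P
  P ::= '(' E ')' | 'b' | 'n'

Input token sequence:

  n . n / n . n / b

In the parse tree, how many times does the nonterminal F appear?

5

[E [T [T [F [P n]]] . [F [P n]]] / [E [T [T [F [P n]]] . [F [P n]]] / [E [T [F [P b]]]]]]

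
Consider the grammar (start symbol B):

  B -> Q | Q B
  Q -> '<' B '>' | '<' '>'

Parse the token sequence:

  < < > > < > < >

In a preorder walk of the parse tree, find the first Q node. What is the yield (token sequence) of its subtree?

< < > >

[B [Q < [B [Q < >]] >] [B [Q < >] [B [Q < >]]]]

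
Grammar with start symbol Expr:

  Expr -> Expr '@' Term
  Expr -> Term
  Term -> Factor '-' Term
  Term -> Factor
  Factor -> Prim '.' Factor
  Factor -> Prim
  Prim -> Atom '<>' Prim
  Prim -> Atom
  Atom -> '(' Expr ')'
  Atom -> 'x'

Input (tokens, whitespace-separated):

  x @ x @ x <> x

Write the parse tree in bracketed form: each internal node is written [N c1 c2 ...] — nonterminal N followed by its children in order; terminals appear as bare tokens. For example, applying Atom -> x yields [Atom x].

Expr
Expr @ Term
Expr @ Term @ Term
Term @ Term @ Term
Factor @ Term @ Term
Prim @ Term @ Term
Atom @ Term @ Term
x @ Term @ Term
x @ Factor @ Term
x @ Prim @ Term
x @ Atom @ Term
x @ x @ Term
x @ x @ Factor
x @ x @ Prim
x @ x @ Atom <> Prim
x @ x @ x <> Prim
x @ x @ x <> Atom
x @ x @ x <> x

[Expr [Expr [Expr [Term [Factor [Prim [Atom x]]]]] @ [Term [Factor [Prim [Atom x]]]]] @ [Term [Factor [Prim [Atom x] <> [Prim [Atom x]]]]]]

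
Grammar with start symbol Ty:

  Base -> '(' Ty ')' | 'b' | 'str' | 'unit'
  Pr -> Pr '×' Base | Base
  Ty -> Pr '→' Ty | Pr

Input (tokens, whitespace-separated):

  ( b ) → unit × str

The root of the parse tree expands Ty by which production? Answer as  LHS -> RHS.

[Ty [Pr [Base ( [Ty [Pr [Base b]]] )]] → [Ty [Pr [Pr [Base unit]] × [Base str]]]]

Ty -> Pr '→' Ty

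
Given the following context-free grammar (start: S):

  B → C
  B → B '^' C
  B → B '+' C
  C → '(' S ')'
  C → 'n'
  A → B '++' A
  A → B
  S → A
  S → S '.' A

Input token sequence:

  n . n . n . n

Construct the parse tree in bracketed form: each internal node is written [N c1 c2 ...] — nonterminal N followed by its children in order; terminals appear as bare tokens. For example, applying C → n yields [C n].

[S [S [S [S [A [B [C n]]]] . [A [B [C n]]]] . [A [B [C n]]]] . [A [B [C n]]]]

S
S . A
S . A . A
S . A . A . A
A . A . A . A
B . A . A . A
C . A . A . A
n . A . A . A
n . B . A . A
n . C . A . A
n . n . A . A
n . n . B . A
n . n . C . A
n . n . n . A
n . n . n . B
n . n . n . C
n . n . n . n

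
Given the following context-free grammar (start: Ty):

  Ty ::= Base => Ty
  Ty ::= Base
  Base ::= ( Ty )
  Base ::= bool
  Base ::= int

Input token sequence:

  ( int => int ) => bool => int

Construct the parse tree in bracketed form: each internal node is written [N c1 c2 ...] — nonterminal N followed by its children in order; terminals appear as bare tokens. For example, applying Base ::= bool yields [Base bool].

Ty
Base => Ty
( Ty ) => Ty
( Base => Ty ) => Ty
( int => Ty ) => Ty
( int => Base ) => Ty
( int => int ) => Ty
( int => int ) => Base => Ty
( int => int ) => bool => Ty
( int => int ) => bool => Base
( int => int ) => bool => int

[Ty [Base ( [Ty [Base int] => [Ty [Base int]]] )] => [Ty [Base bool] => [Ty [Base int]]]]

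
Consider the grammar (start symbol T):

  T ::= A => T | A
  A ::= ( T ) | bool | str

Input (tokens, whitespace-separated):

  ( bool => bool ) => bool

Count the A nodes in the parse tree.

[T [A ( [T [A bool] => [T [A bool]]] )] => [T [A bool]]]

4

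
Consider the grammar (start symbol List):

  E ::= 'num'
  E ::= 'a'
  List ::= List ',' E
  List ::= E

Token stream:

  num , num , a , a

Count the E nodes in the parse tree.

[List [List [List [List [E num]] , [E num]] , [E a]] , [E a]]

4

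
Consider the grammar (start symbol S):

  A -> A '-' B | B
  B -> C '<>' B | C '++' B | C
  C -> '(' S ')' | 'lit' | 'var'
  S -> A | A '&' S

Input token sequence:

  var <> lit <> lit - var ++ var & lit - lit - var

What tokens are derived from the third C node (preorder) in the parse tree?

[S [A [A [B [C var] <> [B [C lit] <> [B [C lit]]]]] - [B [C var] ++ [B [C var]]]] & [S [A [A [A [B [C lit]]] - [B [C lit]]] - [B [C var]]]]]

lit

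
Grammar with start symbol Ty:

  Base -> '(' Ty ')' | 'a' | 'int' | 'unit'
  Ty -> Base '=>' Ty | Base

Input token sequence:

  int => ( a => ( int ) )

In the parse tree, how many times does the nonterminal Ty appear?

[Ty [Base int] => [Ty [Base ( [Ty [Base a] => [Ty [Base ( [Ty [Base int]] )]]] )]]]

5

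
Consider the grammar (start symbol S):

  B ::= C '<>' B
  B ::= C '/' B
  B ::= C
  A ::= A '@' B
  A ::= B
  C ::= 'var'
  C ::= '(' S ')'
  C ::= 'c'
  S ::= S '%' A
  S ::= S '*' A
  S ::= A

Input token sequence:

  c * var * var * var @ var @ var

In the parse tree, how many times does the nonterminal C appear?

6

[S [S [S [S [A [B [C c]]]] * [A [B [C var]]]] * [A [B [C var]]]] * [A [A [A [B [C var]]] @ [B [C var]]] @ [B [C var]]]]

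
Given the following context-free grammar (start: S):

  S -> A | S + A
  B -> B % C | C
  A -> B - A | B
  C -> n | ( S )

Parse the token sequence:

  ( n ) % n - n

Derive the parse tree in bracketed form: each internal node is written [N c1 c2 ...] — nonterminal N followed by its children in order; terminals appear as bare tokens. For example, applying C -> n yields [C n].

S
A
B - A
B % C - A
C % C - A
( S ) % C - A
( A ) % C - A
( B ) % C - A
( C ) % C - A
( n ) % C - A
( n ) % n - A
( n ) % n - B
( n ) % n - C
( n ) % n - n

[S [A [B [B [C ( [S [A [B [C n]]]] )]] % [C n]] - [A [B [C n]]]]]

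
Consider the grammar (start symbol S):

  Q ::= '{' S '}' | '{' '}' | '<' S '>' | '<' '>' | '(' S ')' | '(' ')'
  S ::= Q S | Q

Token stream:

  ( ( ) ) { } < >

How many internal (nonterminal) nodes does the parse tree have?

8

[S [Q ( [S [Q ( )]] )] [S [Q { }] [S [Q < >]]]]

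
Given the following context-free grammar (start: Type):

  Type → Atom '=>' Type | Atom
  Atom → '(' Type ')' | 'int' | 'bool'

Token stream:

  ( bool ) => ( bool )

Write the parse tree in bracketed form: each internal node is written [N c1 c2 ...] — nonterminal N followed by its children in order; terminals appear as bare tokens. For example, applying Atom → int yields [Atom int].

Type
Atom => Type
( Type ) => Type
( Atom ) => Type
( bool ) => Type
( bool ) => Atom
( bool ) => ( Type )
( bool ) => ( Atom )
( bool ) => ( bool )

[Type [Atom ( [Type [Atom bool]] )] => [Type [Atom ( [Type [Atom bool]] )]]]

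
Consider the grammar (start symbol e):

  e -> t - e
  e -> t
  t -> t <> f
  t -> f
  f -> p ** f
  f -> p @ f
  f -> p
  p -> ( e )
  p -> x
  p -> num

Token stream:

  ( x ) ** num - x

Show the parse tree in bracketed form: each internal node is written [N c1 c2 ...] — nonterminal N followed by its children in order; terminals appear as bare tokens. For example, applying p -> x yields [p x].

[e [t [f [p ( [e [t [f [p x]]]] )] ** [f [p num]]]] - [e [t [f [p x]]]]]

e
t - e
f - e
p ** f - e
( e ) ** f - e
( t ) ** f - e
( f ) ** f - e
( p ) ** f - e
( x ) ** f - e
( x ) ** p - e
( x ) ** num - e
( x ) ** num - t
( x ) ** num - f
( x ) ** num - p
( x ) ** num - x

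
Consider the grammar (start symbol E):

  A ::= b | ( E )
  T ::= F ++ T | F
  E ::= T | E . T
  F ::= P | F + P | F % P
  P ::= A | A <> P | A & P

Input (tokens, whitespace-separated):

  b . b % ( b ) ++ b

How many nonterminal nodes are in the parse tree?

[E [E [T [F [P [A b]]]]] . [T [F [F [P [A b]]] % [P [A ( [E [T [F [P [A b]]]]] )]]] ++ [T [F [P [A b]]]]]]

22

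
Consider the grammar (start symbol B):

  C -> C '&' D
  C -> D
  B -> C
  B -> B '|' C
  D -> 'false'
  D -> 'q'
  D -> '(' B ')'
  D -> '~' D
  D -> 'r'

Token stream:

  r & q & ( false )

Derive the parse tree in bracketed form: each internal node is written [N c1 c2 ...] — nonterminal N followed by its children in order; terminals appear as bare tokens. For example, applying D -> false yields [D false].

[B [C [C [C [D r]] & [D q]] & [D ( [B [C [D false]]] )]]]

B
C
C & D
C & D & D
D & D & D
r & D & D
r & q & D
r & q & ( B )
r & q & ( C )
r & q & ( D )
r & q & ( false )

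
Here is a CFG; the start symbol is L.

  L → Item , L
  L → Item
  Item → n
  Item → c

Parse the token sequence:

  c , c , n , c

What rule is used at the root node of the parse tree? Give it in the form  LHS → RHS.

L → Item , L

[L [Item c] , [L [Item c] , [L [Item n] , [L [Item c]]]]]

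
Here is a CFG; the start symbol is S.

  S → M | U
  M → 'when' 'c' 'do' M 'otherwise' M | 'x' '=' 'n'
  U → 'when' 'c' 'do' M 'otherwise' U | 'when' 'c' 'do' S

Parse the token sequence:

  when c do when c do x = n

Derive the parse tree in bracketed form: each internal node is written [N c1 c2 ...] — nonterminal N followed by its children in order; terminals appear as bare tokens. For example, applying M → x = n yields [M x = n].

S
U
when c do S
when c do U
when c do when c do S
when c do when c do M
when c do when c do x = n

[S [U when c do [S [U when c do [S [M x = n]]]]]]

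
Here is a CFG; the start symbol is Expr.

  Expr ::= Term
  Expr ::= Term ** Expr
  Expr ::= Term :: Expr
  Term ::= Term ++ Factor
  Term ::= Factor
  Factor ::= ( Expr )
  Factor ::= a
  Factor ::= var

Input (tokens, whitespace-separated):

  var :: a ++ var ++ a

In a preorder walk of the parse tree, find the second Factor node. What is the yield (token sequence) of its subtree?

[Expr [Term [Factor var]] :: [Expr [Term [Term [Term [Factor a]] ++ [Factor var]] ++ [Factor a]]]]

a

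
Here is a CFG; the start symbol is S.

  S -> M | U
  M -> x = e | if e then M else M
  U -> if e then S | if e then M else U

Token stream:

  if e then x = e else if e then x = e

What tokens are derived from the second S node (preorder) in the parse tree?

x = e

[S [U if e then [M x = e] else [U if e then [S [M x = e]]]]]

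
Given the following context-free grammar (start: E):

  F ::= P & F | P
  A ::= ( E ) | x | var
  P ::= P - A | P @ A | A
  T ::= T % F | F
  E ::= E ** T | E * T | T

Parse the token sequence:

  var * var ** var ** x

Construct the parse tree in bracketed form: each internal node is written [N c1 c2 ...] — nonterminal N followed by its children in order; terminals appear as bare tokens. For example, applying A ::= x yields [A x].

E
E ** T
E ** T ** T
E * T ** T ** T
T * T ** T ** T
F * T ** T ** T
P * T ** T ** T
A * T ** T ** T
var * T ** T ** T
var * F ** T ** T
var * P ** T ** T
var * A ** T ** T
var * var ** T ** T
var * var ** F ** T
var * var ** P ** T
var * var ** A ** T
var * var ** var ** T
var * var ** var ** F
var * var ** var ** P
var * var ** var ** A
var * var ** var ** x

[E [E [E [E [T [F [P [A var]]]]] * [T [F [P [A var]]]]] ** [T [F [P [A var]]]]] ** [T [F [P [A x]]]]]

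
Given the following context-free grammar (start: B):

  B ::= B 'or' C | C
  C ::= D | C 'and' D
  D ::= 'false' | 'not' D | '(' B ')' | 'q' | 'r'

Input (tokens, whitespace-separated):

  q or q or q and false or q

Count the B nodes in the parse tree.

4

[B [B [B [B [C [D q]]] or [C [D q]]] or [C [C [D q]] and [D false]]] or [C [D q]]]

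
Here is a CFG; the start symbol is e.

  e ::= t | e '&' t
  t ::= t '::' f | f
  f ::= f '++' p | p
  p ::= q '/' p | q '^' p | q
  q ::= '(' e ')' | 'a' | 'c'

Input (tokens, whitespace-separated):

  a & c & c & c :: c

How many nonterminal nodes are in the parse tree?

[e [e [e [e [t [f [p [q a]]]]] & [t [f [p [q c]]]]] & [t [f [p [q c]]]]] & [t [t [f [p [q c]]]] :: [f [p [q c]]]]]

24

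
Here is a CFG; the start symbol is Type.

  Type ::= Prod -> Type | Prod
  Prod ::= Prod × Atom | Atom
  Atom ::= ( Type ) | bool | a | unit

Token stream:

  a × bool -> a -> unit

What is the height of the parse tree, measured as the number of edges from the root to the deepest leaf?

[Type [Prod [Prod [Atom a]] × [Atom bool]] -> [Type [Prod [Atom a]] -> [Type [Prod [Atom unit]]]]]

5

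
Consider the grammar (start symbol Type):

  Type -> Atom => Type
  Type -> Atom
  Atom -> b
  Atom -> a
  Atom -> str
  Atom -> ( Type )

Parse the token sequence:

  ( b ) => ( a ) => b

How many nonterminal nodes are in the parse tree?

10

[Type [Atom ( [Type [Atom b]] )] => [Type [Atom ( [Type [Atom a]] )] => [Type [Atom b]]]]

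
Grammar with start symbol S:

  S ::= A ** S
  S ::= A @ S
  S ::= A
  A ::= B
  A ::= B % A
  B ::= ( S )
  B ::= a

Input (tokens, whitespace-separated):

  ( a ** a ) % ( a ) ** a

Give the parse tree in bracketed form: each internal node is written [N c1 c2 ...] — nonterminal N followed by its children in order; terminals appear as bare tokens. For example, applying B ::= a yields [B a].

[S [A [B ( [S [A [B a]] ** [S [A [B a]]]] )] % [A [B ( [S [A [B a]]] )]]] ** [S [A [B a]]]]

S
A ** S
B % A ** S
( S ) % A ** S
( A ** S ) % A ** S
( B ** S ) % A ** S
( a ** S ) % A ** S
( a ** A ) % A ** S
( a ** B ) % A ** S
( a ** a ) % A ** S
( a ** a ) % B ** S
( a ** a ) % ( S ) ** S
( a ** a ) % ( A ) ** S
( a ** a ) % ( B ) ** S
( a ** a ) % ( a ) ** S
( a ** a ) % ( a ) ** A
( a ** a ) % ( a ) ** B
( a ** a ) % ( a ) ** a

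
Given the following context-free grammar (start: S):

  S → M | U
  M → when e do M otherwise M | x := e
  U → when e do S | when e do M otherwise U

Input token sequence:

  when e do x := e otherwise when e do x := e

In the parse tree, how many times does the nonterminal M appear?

2

[S [U when e do [M x := e] otherwise [U when e do [S [M x := e]]]]]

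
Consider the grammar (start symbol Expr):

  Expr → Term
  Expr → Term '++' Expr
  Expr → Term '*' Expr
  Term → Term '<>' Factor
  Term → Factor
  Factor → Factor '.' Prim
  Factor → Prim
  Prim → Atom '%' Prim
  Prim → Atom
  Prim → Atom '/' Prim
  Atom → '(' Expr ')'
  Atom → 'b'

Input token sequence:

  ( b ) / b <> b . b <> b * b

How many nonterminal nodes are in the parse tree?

[Expr [Term [Term [Term [Factor [Prim [Atom ( [Expr [Term [Factor [Prim [Atom b]]]]] )] / [Prim [Atom b]]]]] <> [Factor [Factor [Prim [Atom b]]] . [Prim [Atom b]]]] <> [Factor [Prim [Atom b]]]] * [Expr [Term [Factor [Prim [Atom b]]]]]]

28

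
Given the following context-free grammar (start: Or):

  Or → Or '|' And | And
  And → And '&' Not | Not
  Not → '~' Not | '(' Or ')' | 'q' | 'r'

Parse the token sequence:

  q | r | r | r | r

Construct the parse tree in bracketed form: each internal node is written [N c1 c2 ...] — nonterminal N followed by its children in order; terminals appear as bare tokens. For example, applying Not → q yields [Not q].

Or
Or | And
Or | And | And
Or | And | And | And
Or | And | And | And | And
And | And | And | And | And
Not | And | And | And | And
q | And | And | And | And
q | Not | And | And | And
q | r | And | And | And
q | r | Not | And | And
q | r | r | And | And
q | r | r | Not | And
q | r | r | r | And
q | r | r | r | Not
q | r | r | r | r

[Or [Or [Or [Or [Or [And [Not q]]] | [And [Not r]]] | [And [Not r]]] | [And [Not r]]] | [And [Not r]]]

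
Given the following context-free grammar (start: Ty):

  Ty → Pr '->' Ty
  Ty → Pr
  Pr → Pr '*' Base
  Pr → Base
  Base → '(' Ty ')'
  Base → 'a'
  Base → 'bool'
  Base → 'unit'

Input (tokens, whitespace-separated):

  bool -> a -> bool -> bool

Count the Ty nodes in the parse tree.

[Ty [Pr [Base bool]] -> [Ty [Pr [Base a]] -> [Ty [Pr [Base bool]] -> [Ty [Pr [Base bool]]]]]]

4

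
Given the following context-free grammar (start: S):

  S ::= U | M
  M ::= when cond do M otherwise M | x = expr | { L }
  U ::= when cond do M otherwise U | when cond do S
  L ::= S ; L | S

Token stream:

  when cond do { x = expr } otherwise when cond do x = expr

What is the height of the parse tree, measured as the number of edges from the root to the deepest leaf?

[S [U when cond do [M { [L [S [M x = expr]]] }] otherwise [U when cond do [S [M x = expr]]]]]

6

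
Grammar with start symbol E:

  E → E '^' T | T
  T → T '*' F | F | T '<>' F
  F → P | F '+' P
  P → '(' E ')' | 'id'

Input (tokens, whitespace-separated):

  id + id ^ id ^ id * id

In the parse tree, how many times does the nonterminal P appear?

[E [E [E [T [F [F [P id]] + [P id]]]] ^ [T [F [P id]]]] ^ [T [T [F [P id]]] * [F [P id]]]]

5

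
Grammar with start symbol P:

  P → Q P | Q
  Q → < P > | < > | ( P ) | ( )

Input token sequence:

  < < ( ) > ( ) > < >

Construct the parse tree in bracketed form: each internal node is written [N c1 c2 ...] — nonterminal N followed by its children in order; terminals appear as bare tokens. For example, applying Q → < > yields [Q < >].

[P [Q < [P [Q < [P [Q ( )]] >] [P [Q ( )]]] >] [P [Q < >]]]

P
Q P
< P > P
< Q P > P
< < P > P > P
< < Q > P > P
< < ( ) > P > P
< < ( ) > Q > P
< < ( ) > ( ) > P
< < ( ) > ( ) > Q
< < ( ) > ( ) > < >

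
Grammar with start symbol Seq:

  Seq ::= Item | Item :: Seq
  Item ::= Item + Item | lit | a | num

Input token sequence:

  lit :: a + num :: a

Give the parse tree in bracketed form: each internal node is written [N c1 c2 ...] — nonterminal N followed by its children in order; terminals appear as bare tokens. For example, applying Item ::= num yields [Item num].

Seq
Item :: Seq
lit :: Seq
lit :: Item :: Seq
lit :: Item + Item :: Seq
lit :: a + Item :: Seq
lit :: a + num :: Seq
lit :: a + num :: Item
lit :: a + num :: a

[Seq [Item lit] :: [Seq [Item [Item a] + [Item num]] :: [Seq [Item a]]]]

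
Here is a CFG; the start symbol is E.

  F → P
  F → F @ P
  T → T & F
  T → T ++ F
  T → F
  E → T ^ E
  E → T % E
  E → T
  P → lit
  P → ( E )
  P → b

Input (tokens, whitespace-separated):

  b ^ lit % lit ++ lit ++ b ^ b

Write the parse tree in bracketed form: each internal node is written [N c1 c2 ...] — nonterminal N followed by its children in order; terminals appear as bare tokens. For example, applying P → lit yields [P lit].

E
T ^ E
F ^ E
P ^ E
b ^ E
b ^ T % E
b ^ F % E
b ^ P % E
b ^ lit % E
b ^ lit % T ^ E
b ^ lit % T ++ F ^ E
b ^ lit % T ++ F ++ F ^ E
b ^ lit % F ++ F ++ F ^ E
b ^ lit % P ++ F ++ F ^ E
b ^ lit % lit ++ F ++ F ^ E
b ^ lit % lit ++ P ++ F ^ E
b ^ lit % lit ++ lit ++ F ^ E
b ^ lit % lit ++ lit ++ P ^ E
b ^ lit % lit ++ lit ++ b ^ E
b ^ lit % lit ++ lit ++ b ^ T
b ^ lit % lit ++ lit ++ b ^ F
b ^ lit % lit ++ lit ++ b ^ P
b ^ lit % lit ++ lit ++ b ^ b

[E [T [F [P b]]] ^ [E [T [F [P lit]]] % [E [T [T [T [F [P lit]]] ++ [F [P lit]]] ++ [F [P b]]] ^ [E [T [F [P b]]]]]]]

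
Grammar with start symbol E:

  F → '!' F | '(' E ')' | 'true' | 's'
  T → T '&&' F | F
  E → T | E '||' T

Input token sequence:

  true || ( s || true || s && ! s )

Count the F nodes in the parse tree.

[E [E [T [F true]]] || [T [F ( [E [E [E [T [F s]]] || [T [F true]]] || [T [T [F s]] && [F ! [F s]]]] )]]]

7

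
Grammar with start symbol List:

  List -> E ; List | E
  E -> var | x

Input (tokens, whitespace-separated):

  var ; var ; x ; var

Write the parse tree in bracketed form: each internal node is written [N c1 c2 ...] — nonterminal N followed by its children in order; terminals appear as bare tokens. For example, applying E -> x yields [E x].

[List [E var] ; [List [E var] ; [List [E x] ; [List [E var]]]]]

List
E ; List
var ; List
var ; E ; List
var ; var ; List
var ; var ; E ; List
var ; var ; x ; List
var ; var ; x ; E
var ; var ; x ; var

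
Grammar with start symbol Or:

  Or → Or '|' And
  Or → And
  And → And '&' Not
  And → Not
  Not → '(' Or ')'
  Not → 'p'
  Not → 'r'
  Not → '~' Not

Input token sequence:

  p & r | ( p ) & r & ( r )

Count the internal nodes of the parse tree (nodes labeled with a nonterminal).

18

[Or [Or [And [And [Not p]] & [Not r]]] | [And [And [And [Not ( [Or [And [Not p]]] )]] & [Not r]] & [Not ( [Or [And [Not r]]] )]]]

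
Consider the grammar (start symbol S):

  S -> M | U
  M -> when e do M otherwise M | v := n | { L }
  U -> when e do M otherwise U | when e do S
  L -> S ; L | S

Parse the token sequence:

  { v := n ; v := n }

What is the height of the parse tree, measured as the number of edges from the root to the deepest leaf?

[S [M { [L [S [M v := n]] ; [L [S [M v := n]]]] }]]

6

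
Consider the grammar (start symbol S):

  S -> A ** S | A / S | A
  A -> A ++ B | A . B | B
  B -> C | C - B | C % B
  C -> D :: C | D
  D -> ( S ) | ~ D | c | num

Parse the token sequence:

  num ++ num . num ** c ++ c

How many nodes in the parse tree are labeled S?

[S [A [A [A [B [C [D num]]]] ++ [B [C [D num]]]] . [B [C [D num]]]] ** [S [A [A [B [C [D c]]]] ++ [B [C [D c]]]]]]

2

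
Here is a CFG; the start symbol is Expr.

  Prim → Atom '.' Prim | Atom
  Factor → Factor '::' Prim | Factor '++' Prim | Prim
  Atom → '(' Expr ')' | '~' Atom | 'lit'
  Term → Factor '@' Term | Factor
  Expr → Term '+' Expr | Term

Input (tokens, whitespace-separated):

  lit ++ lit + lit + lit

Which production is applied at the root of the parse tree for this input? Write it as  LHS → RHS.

Expr → Term '+' Expr

[Expr [Term [Factor [Factor [Prim [Atom lit]]] ++ [Prim [Atom lit]]]] + [Expr [Term [Factor [Prim [Atom lit]]]] + [Expr [Term [Factor [Prim [Atom lit]]]]]]]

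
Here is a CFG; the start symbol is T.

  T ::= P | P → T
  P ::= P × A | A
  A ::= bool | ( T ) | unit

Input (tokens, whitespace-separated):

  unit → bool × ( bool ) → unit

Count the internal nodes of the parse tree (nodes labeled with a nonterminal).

14

[T [P [A unit]] → [T [P [P [A bool]] × [A ( [T [P [A bool]]] )]] → [T [P [A unit]]]]]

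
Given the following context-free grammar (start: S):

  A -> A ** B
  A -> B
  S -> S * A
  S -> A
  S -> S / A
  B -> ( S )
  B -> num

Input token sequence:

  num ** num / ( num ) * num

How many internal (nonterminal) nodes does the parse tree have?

[S [S [S [A [A [B num]] ** [B num]]] / [A [B ( [S [A [B num]]] )]]] * [A [B num]]]

14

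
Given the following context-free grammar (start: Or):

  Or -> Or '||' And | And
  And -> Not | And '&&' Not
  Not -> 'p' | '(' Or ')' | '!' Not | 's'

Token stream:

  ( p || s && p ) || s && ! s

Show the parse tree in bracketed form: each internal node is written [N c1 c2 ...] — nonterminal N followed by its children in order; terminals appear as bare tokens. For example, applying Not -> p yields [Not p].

Or
Or || And
And || And
Not || And
( Or ) || And
( Or || And ) || And
( And || And ) || And
( Not || And ) || And
( p || And ) || And
( p || And && Not ) || And
( p || Not && Not ) || And
( p || s && Not ) || And
( p || s && p ) || And
( p || s && p ) || And && Not
( p || s && p ) || Not && Not
( p || s && p ) || s && Not
( p || s && p ) || s && ! Not
( p || s && p ) || s && ! s

[Or [Or [And [Not ( [Or [Or [And [Not p]]] || [And [And [Not s]] && [Not p]]] )]]] || [And [And [Not s]] && [Not ! [Not s]]]]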